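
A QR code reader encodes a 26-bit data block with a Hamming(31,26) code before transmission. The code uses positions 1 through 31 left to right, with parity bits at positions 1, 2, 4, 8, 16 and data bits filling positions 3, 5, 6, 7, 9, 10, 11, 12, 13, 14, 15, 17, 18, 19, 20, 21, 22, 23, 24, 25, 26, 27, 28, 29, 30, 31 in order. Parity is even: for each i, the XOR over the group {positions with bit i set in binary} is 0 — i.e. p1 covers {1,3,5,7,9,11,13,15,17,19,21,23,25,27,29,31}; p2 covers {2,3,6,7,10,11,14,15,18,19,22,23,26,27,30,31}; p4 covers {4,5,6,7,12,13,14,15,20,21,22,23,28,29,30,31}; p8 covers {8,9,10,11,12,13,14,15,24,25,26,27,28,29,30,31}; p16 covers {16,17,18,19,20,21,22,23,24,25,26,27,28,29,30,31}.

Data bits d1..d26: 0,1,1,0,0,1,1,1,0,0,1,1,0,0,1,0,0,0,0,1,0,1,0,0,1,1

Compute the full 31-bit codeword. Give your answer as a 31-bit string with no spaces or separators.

Place data at non-parity positions: p1 p2 0 p4 1 1 0 p8 0 1 1 1 0 0 1 p16 1 0 0 1 0 0 0 0 1 0 1 0 0 1 1
p1 (pos 1,3,5,7,9,11,13,15,17,19,21,23,25,27,29,31): XOR of data positions = 0⊕1⊕0⊕0⊕1⊕0⊕1⊕1⊕0⊕0⊕0⊕1⊕1⊕0⊕1 = 1
p2 (pos 2,3,6,7,10,11,14,15,18,19,22,23,26,27,30,31): XOR of data positions = 0⊕1⊕0⊕1⊕1⊕0⊕1⊕0⊕0⊕0⊕0⊕0⊕1⊕1⊕1 = 1
p4 (pos 4,5,6,7,12,13,14,15,20,21,22,23,28,29,30,31): XOR of data positions = 1⊕1⊕0⊕1⊕0⊕0⊕1⊕1⊕0⊕0⊕0⊕0⊕0⊕1⊕1 = 1
p8 (pos 8,9,10,11,12,13,14,15,24,25,26,27,28,29,30,31): XOR of data positions = 0⊕1⊕1⊕1⊕0⊕0⊕1⊕0⊕1⊕0⊕1⊕0⊕0⊕1⊕1 = 0
p16 (pos 16,17,18,19,20,21,22,23,24,25,26,27,28,29,30,31): XOR of data positions = 1⊕0⊕0⊕1⊕0⊕0⊕0⊕0⊕1⊕0⊕1⊕0⊕0⊕1⊕1 = 0
Codeword: 1101110001110010100100001010011

1101110001110010100100001010011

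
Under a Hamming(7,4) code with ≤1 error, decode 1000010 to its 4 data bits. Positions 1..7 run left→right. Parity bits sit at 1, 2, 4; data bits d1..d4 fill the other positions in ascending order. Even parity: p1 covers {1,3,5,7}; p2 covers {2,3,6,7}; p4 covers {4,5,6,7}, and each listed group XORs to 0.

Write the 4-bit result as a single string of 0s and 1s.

0011

s1 (pos 1,3,5,7): 1⊕0⊕0⊕0 = 1
s2 (pos 2,3,6,7): 0⊕0⊕1⊕0 = 1
s4 (pos 4,5,6,7): 0⊕0⊕1⊕0 = 1
Syndrome s4…s1 = 111 → error at position 7.
Flip position 7: 1000010 → 1000011
Read data bits from positions 3,5,6,7: 0011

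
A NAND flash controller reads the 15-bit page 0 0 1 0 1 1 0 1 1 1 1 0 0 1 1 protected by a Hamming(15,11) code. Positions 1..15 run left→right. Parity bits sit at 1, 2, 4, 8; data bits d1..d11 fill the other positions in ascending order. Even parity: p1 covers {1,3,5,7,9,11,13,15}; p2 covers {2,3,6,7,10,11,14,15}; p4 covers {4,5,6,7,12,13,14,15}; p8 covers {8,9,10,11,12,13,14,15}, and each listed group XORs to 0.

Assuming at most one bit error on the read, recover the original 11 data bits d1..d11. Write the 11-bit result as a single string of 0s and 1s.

11101110011

s1 (pos 1,3,5,7,9,11,13,15): 0⊕1⊕1⊕0⊕1⊕1⊕0⊕1 = 1
s2 (pos 2,3,6,7,10,11,14,15): 0⊕1⊕1⊕0⊕1⊕1⊕1⊕1 = 0
s4 (pos 4,5,6,7,12,13,14,15): 0⊕1⊕1⊕0⊕0⊕0⊕1⊕1 = 0
s8 (pos 8,9,10,11,12,13,14,15): 1⊕1⊕1⊕1⊕0⊕0⊕1⊕1 = 0
Syndrome s8…s1 = 0001 → error at position 1.
Flip position 1: 001011011110011 → 101011011110011
Read data bits from positions 3,5,6,7,9,10,11,12,13,14,15: 11101110011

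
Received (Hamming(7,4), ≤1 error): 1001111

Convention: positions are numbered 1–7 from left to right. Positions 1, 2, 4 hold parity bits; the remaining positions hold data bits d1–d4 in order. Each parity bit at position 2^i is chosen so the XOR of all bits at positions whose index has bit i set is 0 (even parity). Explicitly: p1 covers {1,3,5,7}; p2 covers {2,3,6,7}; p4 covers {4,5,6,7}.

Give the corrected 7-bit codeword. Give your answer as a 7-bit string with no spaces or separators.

s1 (pos 1,3,5,7): 1⊕0⊕1⊕1 = 1
s2 (pos 2,3,6,7): 0⊕0⊕1⊕1 = 0
s4 (pos 4,5,6,7): 1⊕1⊕1⊕1 = 0
Syndrome s4…s1 = 001 → error at position 1.
Flip position 1: 1001111 → 0001111

0001111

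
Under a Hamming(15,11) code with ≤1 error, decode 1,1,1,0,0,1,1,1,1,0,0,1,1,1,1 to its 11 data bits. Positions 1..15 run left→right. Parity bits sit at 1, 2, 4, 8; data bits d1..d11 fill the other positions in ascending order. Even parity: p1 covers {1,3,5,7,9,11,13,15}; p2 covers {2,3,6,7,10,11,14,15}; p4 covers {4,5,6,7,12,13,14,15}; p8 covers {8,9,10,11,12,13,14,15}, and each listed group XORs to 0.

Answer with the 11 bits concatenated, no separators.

10111001111

s1 (pos 1,3,5,7,9,11,13,15): 1⊕1⊕0⊕1⊕1⊕0⊕1⊕1 = 0
s2 (pos 2,3,6,7,10,11,14,15): 1⊕1⊕1⊕1⊕0⊕0⊕1⊕1 = 0
s4 (pos 4,5,6,7,12,13,14,15): 0⊕0⊕1⊕1⊕1⊕1⊕1⊕1 = 0
s8 (pos 8,9,10,11,12,13,14,15): 1⊕1⊕0⊕0⊕1⊕1⊕1⊕1 = 0
Syndrome s8…s1 = 0000 → no error.
Read data bits from positions 3,5,6,7,9,10,11,12,13,14,15: 10111001111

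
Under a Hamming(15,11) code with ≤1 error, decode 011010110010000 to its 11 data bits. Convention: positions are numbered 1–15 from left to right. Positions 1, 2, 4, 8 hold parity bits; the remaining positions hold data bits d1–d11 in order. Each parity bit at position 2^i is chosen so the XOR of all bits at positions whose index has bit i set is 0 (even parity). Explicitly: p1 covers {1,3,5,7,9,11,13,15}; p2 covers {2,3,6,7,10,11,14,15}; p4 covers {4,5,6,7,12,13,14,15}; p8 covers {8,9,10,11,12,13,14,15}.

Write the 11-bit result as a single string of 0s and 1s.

s1 (pos 1,3,5,7,9,11,13,15): 0⊕1⊕1⊕1⊕0⊕1⊕0⊕0 = 0
s2 (pos 2,3,6,7,10,11,14,15): 1⊕1⊕0⊕1⊕0⊕1⊕0⊕0 = 0
s4 (pos 4,5,6,7,12,13,14,15): 0⊕1⊕0⊕1⊕0⊕0⊕0⊕0 = 0
s8 (pos 8,9,10,11,12,13,14,15): 1⊕0⊕0⊕1⊕0⊕0⊕0⊕0 = 0
Syndrome s8…s1 = 0000 → no error.
Read data bits from positions 3,5,6,7,9,10,11,12,13,14,15: 11010010000

11010010000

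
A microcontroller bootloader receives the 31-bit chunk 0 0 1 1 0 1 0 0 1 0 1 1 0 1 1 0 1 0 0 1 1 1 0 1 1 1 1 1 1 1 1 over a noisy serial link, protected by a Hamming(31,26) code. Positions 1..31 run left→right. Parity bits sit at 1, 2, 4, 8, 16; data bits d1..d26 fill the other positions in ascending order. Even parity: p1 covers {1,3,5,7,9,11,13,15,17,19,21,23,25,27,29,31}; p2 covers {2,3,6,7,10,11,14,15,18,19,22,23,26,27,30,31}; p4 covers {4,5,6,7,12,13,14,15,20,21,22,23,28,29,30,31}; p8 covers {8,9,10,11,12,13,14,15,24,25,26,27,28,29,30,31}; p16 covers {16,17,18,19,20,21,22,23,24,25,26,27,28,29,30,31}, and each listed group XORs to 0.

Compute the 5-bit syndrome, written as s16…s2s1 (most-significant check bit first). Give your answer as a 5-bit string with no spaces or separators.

s1 (pos 1,3,5,7,9,11,13,15,17,19,21,23,25,27,29,31): 0⊕1⊕0⊕0⊕1⊕1⊕0⊕1⊕1⊕0⊕1⊕0⊕1⊕1⊕1⊕1 = 0
s2 (pos 2,3,6,7,10,11,14,15,18,19,22,23,26,27,30,31): 0⊕1⊕1⊕0⊕0⊕1⊕1⊕1⊕0⊕0⊕1⊕0⊕1⊕1⊕1⊕1 = 0
s4 (pos 4,5,6,7,12,13,14,15,20,21,22,23,28,29,30,31): 1⊕0⊕1⊕0⊕1⊕0⊕1⊕1⊕1⊕1⊕1⊕0⊕1⊕1⊕1⊕1 = 0
s8 (pos 8,9,10,11,12,13,14,15,24,25,26,27,28,29,30,31): 0⊕1⊕0⊕1⊕1⊕0⊕1⊕1⊕1⊕1⊕1⊕1⊕1⊕1⊕1⊕1 = 1
s16 (pos 16,17,18,19,20,21,22,23,24,25,26,27,28,29,30,31): 0⊕1⊕0⊕0⊕1⊕1⊕1⊕0⊕1⊕1⊕1⊕1⊕1⊕1⊕1⊕1 = 0
Syndrome s16…s1 = 01000 → error at position 8.

01000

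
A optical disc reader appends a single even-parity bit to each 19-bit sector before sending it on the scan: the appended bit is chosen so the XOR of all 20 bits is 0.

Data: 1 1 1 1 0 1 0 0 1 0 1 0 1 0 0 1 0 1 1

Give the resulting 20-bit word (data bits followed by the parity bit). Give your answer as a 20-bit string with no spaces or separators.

11110100101010010111

XOR of the 19 data bits: 1⊕1⊕1⊕1⊕0⊕1⊕0⊕0⊕1⊕0⊕1⊕0⊕1⊕0⊕0⊕1⊕0⊕1⊕1 = 1
Parity bit = 1 (so all 20 bits XOR to 0).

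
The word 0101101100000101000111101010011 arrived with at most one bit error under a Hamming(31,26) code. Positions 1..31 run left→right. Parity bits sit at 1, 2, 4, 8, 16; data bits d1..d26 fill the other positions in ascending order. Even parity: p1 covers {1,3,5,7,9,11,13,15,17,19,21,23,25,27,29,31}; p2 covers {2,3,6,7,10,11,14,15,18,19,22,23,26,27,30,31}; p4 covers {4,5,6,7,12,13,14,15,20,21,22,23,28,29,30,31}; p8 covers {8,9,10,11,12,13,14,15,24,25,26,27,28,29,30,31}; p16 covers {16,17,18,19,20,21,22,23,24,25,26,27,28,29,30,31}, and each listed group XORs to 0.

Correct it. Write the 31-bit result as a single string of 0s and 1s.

0101101100000101100111101010011

s1 (pos 1,3,5,7,9,11,13,15,17,19,21,23,25,27,29,31): 0⊕0⊕1⊕1⊕0⊕0⊕0⊕0⊕0⊕0⊕1⊕1⊕1⊕1⊕0⊕1 = 1
s2 (pos 2,3,6,7,10,11,14,15,18,19,22,23,26,27,30,31): 1⊕0⊕0⊕1⊕0⊕0⊕1⊕0⊕0⊕0⊕1⊕1⊕0⊕1⊕1⊕1 = 0
s4 (pos 4,5,6,7,12,13,14,15,20,21,22,23,28,29,30,31): 1⊕1⊕0⊕1⊕0⊕0⊕1⊕0⊕1⊕1⊕1⊕1⊕0⊕0⊕1⊕1 = 0
s8 (pos 8,9,10,11,12,13,14,15,24,25,26,27,28,29,30,31): 1⊕0⊕0⊕0⊕0⊕0⊕1⊕0⊕0⊕1⊕0⊕1⊕0⊕0⊕1⊕1 = 0
s16 (pos 16,17,18,19,20,21,22,23,24,25,26,27,28,29,30,31): 1⊕0⊕0⊕0⊕1⊕1⊕1⊕1⊕0⊕1⊕0⊕1⊕0⊕0⊕1⊕1 = 1
Syndrome s16…s1 = 10001 → error at position 17.
Flip position 17: 0101101100000101000111101010011 → 0101101100000101100111101010011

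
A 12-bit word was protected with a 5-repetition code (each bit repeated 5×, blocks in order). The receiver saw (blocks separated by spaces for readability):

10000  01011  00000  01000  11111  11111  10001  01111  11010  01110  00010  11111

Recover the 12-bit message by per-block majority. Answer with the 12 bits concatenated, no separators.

010011011101

Block 1 (10000): 1 one → 0
Block 2 (01011): 3 ones → 1
Block 3 (00000): 0 ones → 0
Block 4 (01000): 1 one → 0
Block 5 (11111): 5 ones → 1
Block 6 (11111): 5 ones → 1
Block 7 (10001): 2 ones → 0
Block 8 (01111): 4 ones → 1
Block 9 (11010): 3 ones → 1
Block 10 (01110): 3 ones → 1
Block 11 (00010): 1 one → 0
Block 12 (11111): 5 ones → 1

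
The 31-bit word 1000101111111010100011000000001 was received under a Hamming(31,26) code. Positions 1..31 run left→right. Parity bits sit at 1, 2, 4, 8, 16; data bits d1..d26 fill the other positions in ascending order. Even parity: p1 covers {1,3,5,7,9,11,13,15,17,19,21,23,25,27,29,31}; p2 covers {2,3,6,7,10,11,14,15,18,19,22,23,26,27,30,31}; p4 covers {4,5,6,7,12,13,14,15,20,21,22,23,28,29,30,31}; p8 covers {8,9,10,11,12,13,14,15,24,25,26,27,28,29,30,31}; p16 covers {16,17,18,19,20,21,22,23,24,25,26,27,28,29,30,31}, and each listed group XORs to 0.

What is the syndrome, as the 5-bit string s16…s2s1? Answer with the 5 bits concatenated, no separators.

00000

s1 (pos 1,3,5,7,9,11,13,15,17,19,21,23,25,27,29,31): 1⊕0⊕1⊕1⊕1⊕1⊕1⊕1⊕1⊕0⊕1⊕0⊕0⊕0⊕0⊕1 = 0
s2 (pos 2,3,6,7,10,11,14,15,18,19,22,23,26,27,30,31): 0⊕0⊕0⊕1⊕1⊕1⊕0⊕1⊕0⊕0⊕1⊕0⊕0⊕0⊕0⊕1 = 0
s4 (pos 4,5,6,7,12,13,14,15,20,21,22,23,28,29,30,31): 0⊕1⊕0⊕1⊕1⊕1⊕0⊕1⊕0⊕1⊕1⊕0⊕0⊕0⊕0⊕1 = 0
s8 (pos 8,9,10,11,12,13,14,15,24,25,26,27,28,29,30,31): 1⊕1⊕1⊕1⊕1⊕1⊕0⊕1⊕0⊕0⊕0⊕0⊕0⊕0⊕0⊕1 = 0
s16 (pos 16,17,18,19,20,21,22,23,24,25,26,27,28,29,30,31): 0⊕1⊕0⊕0⊕0⊕1⊕1⊕0⊕0⊕0⊕0⊕0⊕0⊕0⊕0⊕1 = 0
Syndrome s16…s1 = 00000 → no error.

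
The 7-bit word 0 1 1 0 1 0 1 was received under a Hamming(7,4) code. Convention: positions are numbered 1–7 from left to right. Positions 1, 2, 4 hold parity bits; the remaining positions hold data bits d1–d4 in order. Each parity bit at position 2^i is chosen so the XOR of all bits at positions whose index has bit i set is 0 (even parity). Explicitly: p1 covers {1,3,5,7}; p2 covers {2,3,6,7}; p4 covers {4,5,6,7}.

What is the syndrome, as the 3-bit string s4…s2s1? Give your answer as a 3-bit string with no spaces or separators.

011

s1 (pos 1,3,5,7): 0⊕1⊕1⊕1 = 1
s2 (pos 2,3,6,7): 1⊕1⊕0⊕1 = 1
s4 (pos 4,5,6,7): 0⊕1⊕0⊕1 = 0
Syndrome s4…s1 = 011 → error at position 3.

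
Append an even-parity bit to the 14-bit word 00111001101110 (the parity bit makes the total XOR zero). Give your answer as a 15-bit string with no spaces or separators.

001110011011100

XOR of the 14 data bits: 0⊕0⊕1⊕1⊕1⊕0⊕0⊕1⊕1⊕0⊕1⊕1⊕1⊕0 = 0
Parity bit = 0 (so all 15 bits XOR to 0).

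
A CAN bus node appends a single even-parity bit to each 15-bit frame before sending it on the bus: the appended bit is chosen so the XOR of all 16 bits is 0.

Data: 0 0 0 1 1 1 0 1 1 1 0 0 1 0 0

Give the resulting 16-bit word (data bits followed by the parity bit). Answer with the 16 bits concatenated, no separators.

XOR of the 15 data bits: 0⊕0⊕0⊕1⊕1⊕1⊕0⊕1⊕1⊕1⊕0⊕0⊕1⊕0⊕0 = 1
Parity bit = 1 (so all 16 bits XOR to 0).

0001110111001001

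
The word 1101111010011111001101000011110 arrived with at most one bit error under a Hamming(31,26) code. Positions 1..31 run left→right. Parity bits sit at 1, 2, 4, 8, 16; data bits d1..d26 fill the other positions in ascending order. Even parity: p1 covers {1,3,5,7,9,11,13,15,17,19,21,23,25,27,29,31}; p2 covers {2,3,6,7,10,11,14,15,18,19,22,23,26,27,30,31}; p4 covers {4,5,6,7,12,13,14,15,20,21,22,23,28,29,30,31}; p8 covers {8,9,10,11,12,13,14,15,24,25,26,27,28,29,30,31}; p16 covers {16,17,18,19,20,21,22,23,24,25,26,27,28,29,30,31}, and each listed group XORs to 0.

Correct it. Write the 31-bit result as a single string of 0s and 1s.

s1 (pos 1,3,5,7,9,11,13,15,17,19,21,23,25,27,29,31): 1⊕0⊕1⊕1⊕1⊕0⊕1⊕1⊕0⊕1⊕0⊕0⊕0⊕1⊕1⊕0 = 1
s2 (pos 2,3,6,7,10,11,14,15,18,19,22,23,26,27,30,31): 1⊕0⊕1⊕1⊕0⊕0⊕1⊕1⊕0⊕1⊕1⊕0⊕0⊕1⊕1⊕0 = 1
s4 (pos 4,5,6,7,12,13,14,15,20,21,22,23,28,29,30,31): 1⊕1⊕1⊕1⊕1⊕1⊕1⊕1⊕1⊕0⊕1⊕0⊕1⊕1⊕1⊕0 = 1
s8 (pos 8,9,10,11,12,13,14,15,24,25,26,27,28,29,30,31): 0⊕1⊕0⊕0⊕1⊕1⊕1⊕1⊕0⊕0⊕0⊕1⊕1⊕1⊕1⊕0 = 1
s16 (pos 16,17,18,19,20,21,22,23,24,25,26,27,28,29,30,31): 1⊕0⊕0⊕1⊕1⊕0⊕1⊕0⊕0⊕0⊕0⊕1⊕1⊕1⊕1⊕0 = 0
Syndrome s16…s1 = 01111 → error at position 15.
Flip position 15: 1101111010011111001101000011110 → 1101111010011101001101000011110

1101111010011101001101000011110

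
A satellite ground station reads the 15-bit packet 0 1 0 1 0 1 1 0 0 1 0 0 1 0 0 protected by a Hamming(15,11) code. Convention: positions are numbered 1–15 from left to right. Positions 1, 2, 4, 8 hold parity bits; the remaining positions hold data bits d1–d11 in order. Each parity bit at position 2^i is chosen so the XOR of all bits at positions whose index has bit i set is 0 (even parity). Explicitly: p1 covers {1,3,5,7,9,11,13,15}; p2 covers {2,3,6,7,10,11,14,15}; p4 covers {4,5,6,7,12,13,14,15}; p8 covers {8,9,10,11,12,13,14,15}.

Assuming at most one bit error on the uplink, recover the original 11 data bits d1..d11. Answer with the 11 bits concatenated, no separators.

00110100100

s1 (pos 1,3,5,7,9,11,13,15): 0⊕0⊕0⊕1⊕0⊕0⊕1⊕0 = 0
s2 (pos 2,3,6,7,10,11,14,15): 1⊕0⊕1⊕1⊕1⊕0⊕0⊕0 = 0
s4 (pos 4,5,6,7,12,13,14,15): 1⊕0⊕1⊕1⊕0⊕1⊕0⊕0 = 0
s8 (pos 8,9,10,11,12,13,14,15): 0⊕0⊕1⊕0⊕0⊕1⊕0⊕0 = 0
Syndrome s8…s1 = 0000 → no error.
Read data bits from positions 3,5,6,7,9,10,11,12,13,14,15: 00110100100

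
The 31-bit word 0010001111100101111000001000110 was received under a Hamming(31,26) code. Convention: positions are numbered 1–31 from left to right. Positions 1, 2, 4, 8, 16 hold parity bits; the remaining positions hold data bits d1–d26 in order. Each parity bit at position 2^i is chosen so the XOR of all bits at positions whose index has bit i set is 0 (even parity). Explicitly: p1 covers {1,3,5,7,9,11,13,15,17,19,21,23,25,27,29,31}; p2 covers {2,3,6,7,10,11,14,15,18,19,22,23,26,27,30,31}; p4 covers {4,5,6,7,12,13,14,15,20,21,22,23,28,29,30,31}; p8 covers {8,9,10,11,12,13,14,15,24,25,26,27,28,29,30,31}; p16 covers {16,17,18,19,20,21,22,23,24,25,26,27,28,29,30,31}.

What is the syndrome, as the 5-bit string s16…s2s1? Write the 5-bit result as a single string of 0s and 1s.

10000

s1 (pos 1,3,5,7,9,11,13,15,17,19,21,23,25,27,29,31): 0⊕1⊕0⊕1⊕1⊕1⊕0⊕0⊕1⊕1⊕0⊕0⊕1⊕0⊕1⊕0 = 0
s2 (pos 2,3,6,7,10,11,14,15,18,19,22,23,26,27,30,31): 0⊕1⊕0⊕1⊕1⊕1⊕1⊕0⊕1⊕1⊕0⊕0⊕0⊕0⊕1⊕0 = 0
s4 (pos 4,5,6,7,12,13,14,15,20,21,22,23,28,29,30,31): 0⊕0⊕0⊕1⊕0⊕0⊕1⊕0⊕0⊕0⊕0⊕0⊕0⊕1⊕1⊕0 = 0
s8 (pos 8,9,10,11,12,13,14,15,24,25,26,27,28,29,30,31): 1⊕1⊕1⊕1⊕0⊕0⊕1⊕0⊕0⊕1⊕0⊕0⊕0⊕1⊕1⊕0 = 0
s16 (pos 16,17,18,19,20,21,22,23,24,25,26,27,28,29,30,31): 1⊕1⊕1⊕1⊕0⊕0⊕0⊕0⊕0⊕1⊕0⊕0⊕0⊕1⊕1⊕0 = 1
Syndrome s16…s1 = 10000 → error at position 16.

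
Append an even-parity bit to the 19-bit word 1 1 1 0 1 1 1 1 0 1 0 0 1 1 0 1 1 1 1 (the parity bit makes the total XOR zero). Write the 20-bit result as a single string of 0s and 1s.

11101111010011011110

XOR of the 19 data bits: 1⊕1⊕1⊕0⊕1⊕1⊕1⊕1⊕0⊕1⊕0⊕0⊕1⊕1⊕0⊕1⊕1⊕1⊕1 = 0
Parity bit = 0 (so all 20 bits XOR to 0).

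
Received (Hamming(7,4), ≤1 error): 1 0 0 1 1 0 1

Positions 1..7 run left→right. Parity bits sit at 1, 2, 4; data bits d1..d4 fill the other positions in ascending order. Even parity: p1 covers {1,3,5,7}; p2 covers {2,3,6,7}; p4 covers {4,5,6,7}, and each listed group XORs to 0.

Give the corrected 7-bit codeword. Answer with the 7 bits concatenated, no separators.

s1 (pos 1,3,5,7): 1⊕0⊕1⊕1 = 1
s2 (pos 2,3,6,7): 0⊕0⊕0⊕1 = 1
s4 (pos 4,5,6,7): 1⊕1⊕0⊕1 = 1
Syndrome s4…s1 = 111 → error at position 7.
Flip position 7: 1001101 → 1001100

1001100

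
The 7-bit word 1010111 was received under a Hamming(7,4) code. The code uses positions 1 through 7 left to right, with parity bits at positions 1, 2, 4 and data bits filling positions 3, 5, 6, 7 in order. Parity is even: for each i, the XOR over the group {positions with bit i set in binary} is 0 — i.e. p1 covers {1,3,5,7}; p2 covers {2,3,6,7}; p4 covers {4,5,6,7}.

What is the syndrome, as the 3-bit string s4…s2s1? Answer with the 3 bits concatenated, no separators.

s1 (pos 1,3,5,7): 1⊕1⊕1⊕1 = 0
s2 (pos 2,3,6,7): 0⊕1⊕1⊕1 = 1
s4 (pos 4,5,6,7): 0⊕1⊕1⊕1 = 1
Syndrome s4…s1 = 110 → error at position 6.

110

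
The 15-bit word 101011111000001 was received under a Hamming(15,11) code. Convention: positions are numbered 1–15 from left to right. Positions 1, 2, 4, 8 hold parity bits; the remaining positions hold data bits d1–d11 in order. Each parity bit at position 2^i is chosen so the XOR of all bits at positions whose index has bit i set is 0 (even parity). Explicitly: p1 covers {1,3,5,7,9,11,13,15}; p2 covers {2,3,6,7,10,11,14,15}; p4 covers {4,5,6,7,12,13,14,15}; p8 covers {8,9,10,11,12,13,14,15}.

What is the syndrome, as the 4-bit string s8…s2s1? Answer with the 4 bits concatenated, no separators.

s1 (pos 1,3,5,7,9,11,13,15): 1⊕1⊕1⊕1⊕1⊕0⊕0⊕1 = 0
s2 (pos 2,3,6,7,10,11,14,15): 0⊕1⊕1⊕1⊕0⊕0⊕0⊕1 = 0
s4 (pos 4,5,6,7,12,13,14,15): 0⊕1⊕1⊕1⊕0⊕0⊕0⊕1 = 0
s8 (pos 8,9,10,11,12,13,14,15): 1⊕1⊕0⊕0⊕0⊕0⊕0⊕1 = 1
Syndrome s8…s1 = 1000 → error at position 8.

1000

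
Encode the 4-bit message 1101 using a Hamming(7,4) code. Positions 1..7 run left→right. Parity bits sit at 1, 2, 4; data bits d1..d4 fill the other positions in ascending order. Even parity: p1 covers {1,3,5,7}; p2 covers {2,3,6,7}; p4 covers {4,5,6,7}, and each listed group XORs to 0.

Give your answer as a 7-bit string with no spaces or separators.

Place data at non-parity positions: p1 p2 1 p4 1 0 1
p1 (pos 1,3,5,7): XOR of data positions = 1⊕1⊕1 = 1
p2 (pos 2,3,6,7): XOR of data positions = 1⊕0⊕1 = 0
p4 (pos 4,5,6,7): XOR of data positions = 1⊕0⊕1 = 0
Codeword: 1010101

1010101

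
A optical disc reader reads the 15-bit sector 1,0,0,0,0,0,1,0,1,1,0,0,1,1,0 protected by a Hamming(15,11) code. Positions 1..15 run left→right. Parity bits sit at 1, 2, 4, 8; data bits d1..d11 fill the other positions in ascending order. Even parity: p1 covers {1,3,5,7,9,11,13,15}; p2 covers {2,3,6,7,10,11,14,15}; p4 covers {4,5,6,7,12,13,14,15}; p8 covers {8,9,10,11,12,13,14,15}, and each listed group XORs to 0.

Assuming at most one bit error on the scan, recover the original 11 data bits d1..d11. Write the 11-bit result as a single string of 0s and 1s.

s1 (pos 1,3,5,7,9,11,13,15): 1⊕0⊕0⊕1⊕1⊕0⊕1⊕0 = 0
s2 (pos 2,3,6,7,10,11,14,15): 0⊕0⊕0⊕1⊕1⊕0⊕1⊕0 = 1
s4 (pos 4,5,6,7,12,13,14,15): 0⊕0⊕0⊕1⊕0⊕1⊕1⊕0 = 1
s8 (pos 8,9,10,11,12,13,14,15): 0⊕1⊕1⊕0⊕0⊕1⊕1⊕0 = 0
Syndrome s8…s1 = 0110 → error at position 6.
Flip position 6: 100000101100110 → 100001101100110
Read data bits from positions 3,5,6,7,9,10,11,12,13,14,15: 00111100110

00111100110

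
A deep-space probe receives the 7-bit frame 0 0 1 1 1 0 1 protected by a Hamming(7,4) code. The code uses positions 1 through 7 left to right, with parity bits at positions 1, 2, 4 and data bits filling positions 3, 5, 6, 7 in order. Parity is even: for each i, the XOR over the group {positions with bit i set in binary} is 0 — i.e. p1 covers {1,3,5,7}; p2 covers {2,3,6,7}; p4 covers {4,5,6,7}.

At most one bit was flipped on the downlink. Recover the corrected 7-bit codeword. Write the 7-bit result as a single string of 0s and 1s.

s1 (pos 1,3,5,7): 0⊕1⊕1⊕1 = 1
s2 (pos 2,3,6,7): 0⊕1⊕0⊕1 = 0
s4 (pos 4,5,6,7): 1⊕1⊕0⊕1 = 1
Syndrome s4…s1 = 101 → error at position 5.
Flip position 5: 0011101 → 0011001

0011001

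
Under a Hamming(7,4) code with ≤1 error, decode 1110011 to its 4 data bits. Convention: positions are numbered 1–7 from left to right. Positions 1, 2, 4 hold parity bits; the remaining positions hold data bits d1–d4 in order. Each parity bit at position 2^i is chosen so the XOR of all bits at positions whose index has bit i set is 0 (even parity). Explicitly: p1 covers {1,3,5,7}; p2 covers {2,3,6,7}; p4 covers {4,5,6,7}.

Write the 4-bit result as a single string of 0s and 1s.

s1 (pos 1,3,5,7): 1⊕1⊕0⊕1 = 1
s2 (pos 2,3,6,7): 1⊕1⊕1⊕1 = 0
s4 (pos 4,5,6,7): 0⊕0⊕1⊕1 = 0
Syndrome s4…s1 = 001 → error at position 1.
Flip position 1: 1110011 → 0110011
Read data bits from positions 3,5,6,7: 1011

1011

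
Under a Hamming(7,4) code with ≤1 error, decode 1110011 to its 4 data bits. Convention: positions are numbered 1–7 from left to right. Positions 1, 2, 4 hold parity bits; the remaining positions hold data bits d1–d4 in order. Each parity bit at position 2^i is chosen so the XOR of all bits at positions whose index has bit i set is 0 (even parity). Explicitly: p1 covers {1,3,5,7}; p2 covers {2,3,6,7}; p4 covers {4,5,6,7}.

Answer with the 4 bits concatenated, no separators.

1011

s1 (pos 1,3,5,7): 1⊕1⊕0⊕1 = 1
s2 (pos 2,3,6,7): 1⊕1⊕1⊕1 = 0
s4 (pos 4,5,6,7): 0⊕0⊕1⊕1 = 0
Syndrome s4…s1 = 001 → error at position 1.
Flip position 1: 1110011 → 0110011
Read data bits from positions 3,5,6,7: 1011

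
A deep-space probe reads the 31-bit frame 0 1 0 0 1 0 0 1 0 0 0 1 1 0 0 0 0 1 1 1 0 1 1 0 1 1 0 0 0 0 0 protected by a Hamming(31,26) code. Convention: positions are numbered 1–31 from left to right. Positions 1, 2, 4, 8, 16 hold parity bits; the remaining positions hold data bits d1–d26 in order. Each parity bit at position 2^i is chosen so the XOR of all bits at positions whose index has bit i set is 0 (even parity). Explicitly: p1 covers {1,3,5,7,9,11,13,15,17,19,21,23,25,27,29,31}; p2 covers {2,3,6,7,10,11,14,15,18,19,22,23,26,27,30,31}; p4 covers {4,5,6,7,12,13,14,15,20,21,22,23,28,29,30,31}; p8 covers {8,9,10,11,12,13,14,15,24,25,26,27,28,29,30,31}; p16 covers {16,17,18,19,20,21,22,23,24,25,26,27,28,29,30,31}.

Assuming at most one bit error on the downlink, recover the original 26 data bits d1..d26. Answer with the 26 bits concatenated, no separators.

s1 (pos 1,3,5,7,9,11,13,15,17,19,21,23,25,27,29,31): 0⊕0⊕1⊕0⊕0⊕0⊕1⊕0⊕0⊕1⊕0⊕1⊕1⊕0⊕0⊕0 = 1
s2 (pos 2,3,6,7,10,11,14,15,18,19,22,23,26,27,30,31): 1⊕0⊕0⊕0⊕0⊕0⊕0⊕0⊕1⊕1⊕1⊕1⊕1⊕0⊕0⊕0 = 0
s4 (pos 4,5,6,7,12,13,14,15,20,21,22,23,28,29,30,31): 0⊕1⊕0⊕0⊕1⊕1⊕0⊕0⊕1⊕0⊕1⊕1⊕0⊕0⊕0⊕0 = 0
s8 (pos 8,9,10,11,12,13,14,15,24,25,26,27,28,29,30,31): 1⊕0⊕0⊕0⊕1⊕1⊕0⊕0⊕0⊕1⊕1⊕0⊕0⊕0⊕0⊕0 = 1
s16 (pos 16,17,18,19,20,21,22,23,24,25,26,27,28,29,30,31): 0⊕0⊕1⊕1⊕1⊕0⊕1⊕1⊕0⊕1⊕1⊕0⊕0⊕0⊕0⊕0 = 1
Syndrome s16…s1 = 11001 → error at position 25.
Flip position 25: 0100100100011000011101101100000 → 0100100100011000011101100100000
Read data bits from positions 3,5,6,7,9,10,11,12,13,14,15,17,18,19,20,21,22,23,24,25,26,27,28,29,30,31: 01000001100011101100100000

01000001100011101100100000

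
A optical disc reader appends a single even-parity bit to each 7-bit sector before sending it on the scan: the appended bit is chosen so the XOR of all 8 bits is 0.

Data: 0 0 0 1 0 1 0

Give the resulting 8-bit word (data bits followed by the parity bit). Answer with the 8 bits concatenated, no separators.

00010100

XOR of the 7 data bits: 0⊕0⊕0⊕1⊕0⊕1⊕0 = 0
Parity bit = 0 (so all 8 bits XOR to 0).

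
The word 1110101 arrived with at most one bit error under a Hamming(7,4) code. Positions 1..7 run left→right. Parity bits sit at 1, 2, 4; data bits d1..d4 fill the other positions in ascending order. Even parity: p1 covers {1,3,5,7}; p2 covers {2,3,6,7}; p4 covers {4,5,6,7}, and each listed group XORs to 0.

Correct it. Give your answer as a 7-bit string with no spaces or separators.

1010101

s1 (pos 1,3,5,7): 1⊕1⊕1⊕1 = 0
s2 (pos 2,3,6,7): 1⊕1⊕0⊕1 = 1
s4 (pos 4,5,6,7): 0⊕1⊕0⊕1 = 0
Syndrome s4…s1 = 010 → error at position 2.
Flip position 2: 1110101 → 1010101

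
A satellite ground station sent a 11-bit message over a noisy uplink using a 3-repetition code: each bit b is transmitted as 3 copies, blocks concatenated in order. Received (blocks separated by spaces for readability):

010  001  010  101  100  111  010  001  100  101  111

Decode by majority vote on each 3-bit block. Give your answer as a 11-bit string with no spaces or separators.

00010100011

Block 1 (010): 1 one → 0
Block 2 (001): 1 one → 0
Block 3 (010): 1 one → 0
Block 4 (101): 2 ones → 1
Block 5 (100): 1 one → 0
Block 6 (111): 3 ones → 1
Block 7 (010): 1 one → 0
Block 8 (001): 1 one → 0
Block 9 (100): 1 one → 0
Block 10 (101): 2 ones → 1
Block 11 (111): 3 ones → 1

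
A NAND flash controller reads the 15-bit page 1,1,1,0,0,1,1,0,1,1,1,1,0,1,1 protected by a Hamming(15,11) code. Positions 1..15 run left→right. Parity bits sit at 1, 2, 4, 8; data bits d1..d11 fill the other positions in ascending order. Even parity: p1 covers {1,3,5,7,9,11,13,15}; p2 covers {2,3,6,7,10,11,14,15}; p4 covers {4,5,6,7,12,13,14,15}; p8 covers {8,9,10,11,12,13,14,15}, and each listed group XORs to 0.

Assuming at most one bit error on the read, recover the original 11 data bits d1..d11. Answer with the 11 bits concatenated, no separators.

s1 (pos 1,3,5,7,9,11,13,15): 1⊕1⊕0⊕1⊕1⊕1⊕0⊕1 = 0
s2 (pos 2,3,6,7,10,11,14,15): 1⊕1⊕1⊕1⊕1⊕1⊕1⊕1 = 0
s4 (pos 4,5,6,7,12,13,14,15): 0⊕0⊕1⊕1⊕1⊕0⊕1⊕1 = 1
s8 (pos 8,9,10,11,12,13,14,15): 0⊕1⊕1⊕1⊕1⊕0⊕1⊕1 = 0
Syndrome s8…s1 = 0100 → error at position 4.
Flip position 4: 111001101111011 → 111101101111011
Read data bits from positions 3,5,6,7,9,10,11,12,13,14,15: 10111111011

10111111011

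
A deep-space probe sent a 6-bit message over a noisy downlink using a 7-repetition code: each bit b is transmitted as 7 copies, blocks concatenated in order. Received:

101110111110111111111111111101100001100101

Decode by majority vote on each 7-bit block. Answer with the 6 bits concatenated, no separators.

111101

Block 1 (1011101): 5 ones → 1
Block 2 (1111011): 6 ones → 1
Block 3 (1111111): 7 ones → 1
Block 4 (1111111): 7 ones → 1
Block 5 (0110000): 2 ones → 0
Block 6 (1100101): 4 ones → 1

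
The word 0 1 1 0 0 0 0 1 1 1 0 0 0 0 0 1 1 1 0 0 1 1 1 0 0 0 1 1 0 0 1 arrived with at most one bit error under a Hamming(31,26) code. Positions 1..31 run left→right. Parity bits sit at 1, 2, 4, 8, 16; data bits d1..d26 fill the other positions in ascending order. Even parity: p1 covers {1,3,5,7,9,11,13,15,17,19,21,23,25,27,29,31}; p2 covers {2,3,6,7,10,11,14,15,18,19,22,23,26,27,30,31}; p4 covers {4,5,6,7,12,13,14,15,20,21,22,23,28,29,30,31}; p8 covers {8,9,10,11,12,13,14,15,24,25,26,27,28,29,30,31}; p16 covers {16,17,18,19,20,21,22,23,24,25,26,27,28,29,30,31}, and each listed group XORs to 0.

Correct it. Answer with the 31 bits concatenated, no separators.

0110000111000001110001100011001

s1 (pos 1,3,5,7,9,11,13,15,17,19,21,23,25,27,29,31): 0⊕1⊕0⊕0⊕1⊕0⊕0⊕0⊕1⊕0⊕1⊕1⊕0⊕1⊕0⊕1 = 1
s2 (pos 2,3,6,7,10,11,14,15,18,19,22,23,26,27,30,31): 1⊕1⊕0⊕0⊕1⊕0⊕0⊕0⊕1⊕0⊕1⊕1⊕0⊕1⊕0⊕1 = 0
s4 (pos 4,5,6,7,12,13,14,15,20,21,22,23,28,29,30,31): 0⊕0⊕0⊕0⊕0⊕0⊕0⊕0⊕0⊕1⊕1⊕1⊕1⊕0⊕0⊕1 = 1
s8 (pos 8,9,10,11,12,13,14,15,24,25,26,27,28,29,30,31): 1⊕1⊕1⊕0⊕0⊕0⊕0⊕0⊕0⊕0⊕0⊕1⊕1⊕0⊕0⊕1 = 0
s16 (pos 16,17,18,19,20,21,22,23,24,25,26,27,28,29,30,31): 1⊕1⊕1⊕0⊕0⊕1⊕1⊕1⊕0⊕0⊕0⊕1⊕1⊕0⊕0⊕1 = 1
Syndrome s16…s1 = 10101 → error at position 21.
Flip position 21: 0110000111000001110011100011001 → 0110000111000001110001100011001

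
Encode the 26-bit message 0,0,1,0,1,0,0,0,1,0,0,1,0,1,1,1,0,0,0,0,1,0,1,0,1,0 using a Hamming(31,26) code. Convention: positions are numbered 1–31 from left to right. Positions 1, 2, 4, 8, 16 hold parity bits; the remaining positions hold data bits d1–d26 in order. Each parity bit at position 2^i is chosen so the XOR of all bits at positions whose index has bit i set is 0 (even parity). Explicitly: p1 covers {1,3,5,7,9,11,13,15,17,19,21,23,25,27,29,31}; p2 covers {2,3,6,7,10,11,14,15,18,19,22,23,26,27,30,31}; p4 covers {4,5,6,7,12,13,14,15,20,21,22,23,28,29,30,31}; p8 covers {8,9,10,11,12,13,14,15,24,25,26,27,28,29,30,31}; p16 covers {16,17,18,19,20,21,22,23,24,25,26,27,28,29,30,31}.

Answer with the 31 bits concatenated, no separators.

1000010110001001101110000101010

Place data at non-parity positions: p1 p2 0 p4 0 1 0 p8 1 0 0 0 1 0 0 p16 1 0 1 1 1 0 0 0 0 1 0 1 0 1 0
p1 (pos 1,3,5,7,9,11,13,15,17,19,21,23,25,27,29,31): XOR of data positions = 0⊕0⊕0⊕1⊕0⊕1⊕0⊕1⊕1⊕1⊕0⊕0⊕0⊕0⊕0 = 1
p2 (pos 2,3,6,7,10,11,14,15,18,19,22,23,26,27,30,31): XOR of data positions = 0⊕1⊕0⊕0⊕0⊕0⊕0⊕0⊕1⊕0⊕0⊕1⊕0⊕1⊕0 = 0
p4 (pos 4,5,6,7,12,13,14,15,20,21,22,23,28,29,30,31): XOR of data positions = 0⊕1⊕0⊕0⊕1⊕0⊕0⊕1⊕1⊕0⊕0⊕1⊕0⊕1⊕0 = 0
p8 (pos 8,9,10,11,12,13,14,15,24,25,26,27,28,29,30,31): XOR of data positions = 1⊕0⊕0⊕0⊕1⊕0⊕0⊕0⊕0⊕1⊕0⊕1⊕0⊕1⊕0 = 1
p16 (pos 16,17,18,19,20,21,22,23,24,25,26,27,28,29,30,31): XOR of data positions = 1⊕0⊕1⊕1⊕1⊕0⊕0⊕0⊕0⊕1⊕0⊕1⊕0⊕1⊕0 = 1
Codeword: 1000010110001001101110000101010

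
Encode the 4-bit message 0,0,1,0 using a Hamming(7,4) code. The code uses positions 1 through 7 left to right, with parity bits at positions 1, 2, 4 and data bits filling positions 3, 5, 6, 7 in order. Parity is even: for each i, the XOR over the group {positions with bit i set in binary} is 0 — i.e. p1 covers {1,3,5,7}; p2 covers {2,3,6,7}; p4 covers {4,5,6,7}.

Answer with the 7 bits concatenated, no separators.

0101010

Place data at non-parity positions: p1 p2 0 p4 0 1 0
p1 (pos 1,3,5,7): XOR of data positions = 0⊕0⊕0 = 0
p2 (pos 2,3,6,7): XOR of data positions = 0⊕1⊕0 = 1
p4 (pos 4,5,6,7): XOR of data positions = 0⊕1⊕0 = 1
Codeword: 0101010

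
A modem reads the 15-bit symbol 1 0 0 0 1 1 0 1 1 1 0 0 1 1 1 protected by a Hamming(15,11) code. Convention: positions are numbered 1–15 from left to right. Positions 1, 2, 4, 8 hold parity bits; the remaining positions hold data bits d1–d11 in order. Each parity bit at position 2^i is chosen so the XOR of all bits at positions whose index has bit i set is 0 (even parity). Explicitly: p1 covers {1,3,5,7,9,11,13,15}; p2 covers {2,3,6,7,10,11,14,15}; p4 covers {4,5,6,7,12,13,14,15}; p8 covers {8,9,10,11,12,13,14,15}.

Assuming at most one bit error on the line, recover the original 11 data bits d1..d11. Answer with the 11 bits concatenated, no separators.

s1 (pos 1,3,5,7,9,11,13,15): 1⊕0⊕1⊕0⊕1⊕0⊕1⊕1 = 1
s2 (pos 2,3,6,7,10,11,14,15): 0⊕0⊕1⊕0⊕1⊕0⊕1⊕1 = 0
s4 (pos 4,5,6,7,12,13,14,15): 0⊕1⊕1⊕0⊕0⊕1⊕1⊕1 = 1
s8 (pos 8,9,10,11,12,13,14,15): 1⊕1⊕1⊕0⊕0⊕1⊕1⊕1 = 0
Syndrome s8…s1 = 0101 → error at position 5.
Flip position 5: 100011011100111 → 100001011100111
Read data bits from positions 3,5,6,7,9,10,11,12,13,14,15: 00101100111

00101100111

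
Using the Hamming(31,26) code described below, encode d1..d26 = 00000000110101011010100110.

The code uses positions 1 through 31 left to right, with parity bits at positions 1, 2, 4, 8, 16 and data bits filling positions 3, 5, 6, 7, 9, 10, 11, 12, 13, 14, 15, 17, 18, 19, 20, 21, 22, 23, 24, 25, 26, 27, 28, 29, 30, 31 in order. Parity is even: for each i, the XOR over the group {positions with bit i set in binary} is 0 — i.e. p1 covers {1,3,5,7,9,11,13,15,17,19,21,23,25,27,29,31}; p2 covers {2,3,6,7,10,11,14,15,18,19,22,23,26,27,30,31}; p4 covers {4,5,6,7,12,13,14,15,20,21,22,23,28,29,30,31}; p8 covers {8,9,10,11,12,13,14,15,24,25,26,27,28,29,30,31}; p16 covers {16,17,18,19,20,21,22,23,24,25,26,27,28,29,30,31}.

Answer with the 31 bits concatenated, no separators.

1100000000001100101011010100110

Place data at non-parity positions: p1 p2 0 p4 0 0 0 p8 0 0 0 0 1 1 0 p16 1 0 1 0 1 1 0 1 0 1 0 0 1 1 0
p1 (pos 1,3,5,7,9,11,13,15,17,19,21,23,25,27,29,31): XOR of data positions = 0⊕0⊕0⊕0⊕0⊕1⊕0⊕1⊕1⊕1⊕0⊕0⊕0⊕1⊕0 = 1
p2 (pos 2,3,6,7,10,11,14,15,18,19,22,23,26,27,30,31): XOR of data positions = 0⊕0⊕0⊕0⊕0⊕1⊕0⊕0⊕1⊕1⊕0⊕1⊕0⊕1⊕0 = 1
p4 (pos 4,5,6,7,12,13,14,15,20,21,22,23,28,29,30,31): XOR of data positions = 0⊕0⊕0⊕0⊕1⊕1⊕0⊕0⊕1⊕1⊕0⊕0⊕1⊕1⊕0 = 0
p8 (pos 8,9,10,11,12,13,14,15,24,25,26,27,28,29,30,31): XOR of data positions = 0⊕0⊕0⊕0⊕1⊕1⊕0⊕1⊕0⊕1⊕0⊕0⊕1⊕1⊕0 = 0
p16 (pos 16,17,18,19,20,21,22,23,24,25,26,27,28,29,30,31): XOR of data positions = 1⊕0⊕1⊕0⊕1⊕1⊕0⊕1⊕0⊕1⊕0⊕0⊕1⊕1⊕0 = 0
Codeword: 1100000000001100101011010100110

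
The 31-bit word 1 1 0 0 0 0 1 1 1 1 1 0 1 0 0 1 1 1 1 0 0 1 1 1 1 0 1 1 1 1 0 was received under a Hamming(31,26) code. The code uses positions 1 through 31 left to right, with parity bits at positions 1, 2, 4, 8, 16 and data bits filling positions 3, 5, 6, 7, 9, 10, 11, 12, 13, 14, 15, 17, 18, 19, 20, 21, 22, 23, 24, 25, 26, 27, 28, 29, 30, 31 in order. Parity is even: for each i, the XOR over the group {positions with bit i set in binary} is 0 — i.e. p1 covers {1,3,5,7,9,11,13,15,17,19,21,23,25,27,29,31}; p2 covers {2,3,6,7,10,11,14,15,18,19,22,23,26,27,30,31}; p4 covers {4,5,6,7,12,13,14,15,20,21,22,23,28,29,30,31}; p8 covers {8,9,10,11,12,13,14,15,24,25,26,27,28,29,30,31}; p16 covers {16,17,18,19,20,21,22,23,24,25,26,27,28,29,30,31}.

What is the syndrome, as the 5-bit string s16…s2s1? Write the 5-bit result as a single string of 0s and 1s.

s1 (pos 1,3,5,7,9,11,13,15,17,19,21,23,25,27,29,31): 1⊕0⊕0⊕1⊕1⊕1⊕1⊕0⊕1⊕1⊕0⊕1⊕1⊕1⊕1⊕0 = 1
s2 (pos 2,3,6,7,10,11,14,15,18,19,22,23,26,27,30,31): 1⊕0⊕0⊕1⊕1⊕1⊕0⊕0⊕1⊕1⊕1⊕1⊕0⊕1⊕1⊕0 = 0
s4 (pos 4,5,6,7,12,13,14,15,20,21,22,23,28,29,30,31): 0⊕0⊕0⊕1⊕0⊕1⊕0⊕0⊕0⊕0⊕1⊕1⊕1⊕1⊕1⊕0 = 1
s8 (pos 8,9,10,11,12,13,14,15,24,25,26,27,28,29,30,31): 1⊕1⊕1⊕1⊕0⊕1⊕0⊕0⊕1⊕1⊕0⊕1⊕1⊕1⊕1⊕0 = 1
s16 (pos 16,17,18,19,20,21,22,23,24,25,26,27,28,29,30,31): 1⊕1⊕1⊕1⊕0⊕0⊕1⊕1⊕1⊕1⊕0⊕1⊕1⊕1⊕1⊕0 = 0
Syndrome s16…s1 = 01101 → error at position 13.

01101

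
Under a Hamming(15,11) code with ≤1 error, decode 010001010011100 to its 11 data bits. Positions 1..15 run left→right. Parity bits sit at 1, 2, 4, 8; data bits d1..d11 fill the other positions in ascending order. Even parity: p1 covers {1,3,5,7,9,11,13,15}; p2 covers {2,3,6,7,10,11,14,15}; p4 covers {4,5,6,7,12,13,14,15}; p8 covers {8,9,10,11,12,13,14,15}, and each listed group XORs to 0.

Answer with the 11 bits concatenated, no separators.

s1 (pos 1,3,5,7,9,11,13,15): 0⊕0⊕0⊕0⊕0⊕1⊕1⊕0 = 0
s2 (pos 2,3,6,7,10,11,14,15): 1⊕0⊕1⊕0⊕0⊕1⊕0⊕0 = 1
s4 (pos 4,5,6,7,12,13,14,15): 0⊕0⊕1⊕0⊕1⊕1⊕0⊕0 = 1
s8 (pos 8,9,10,11,12,13,14,15): 1⊕0⊕0⊕1⊕1⊕1⊕0⊕0 = 0
Syndrome s8…s1 = 0110 → error at position 6.
Flip position 6: 010001010011100 → 010000010011100
Read data bits from positions 3,5,6,7,9,10,11,12,13,14,15: 00000011100

00000011100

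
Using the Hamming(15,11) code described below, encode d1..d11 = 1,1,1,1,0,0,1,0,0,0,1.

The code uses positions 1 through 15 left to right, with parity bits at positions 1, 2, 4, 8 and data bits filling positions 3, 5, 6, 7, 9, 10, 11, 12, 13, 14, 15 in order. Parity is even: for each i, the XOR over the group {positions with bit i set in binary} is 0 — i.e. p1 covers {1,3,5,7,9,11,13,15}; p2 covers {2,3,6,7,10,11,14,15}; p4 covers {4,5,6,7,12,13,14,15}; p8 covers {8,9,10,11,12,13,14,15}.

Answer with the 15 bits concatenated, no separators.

Place data at non-parity positions: p1 p2 1 p4 1 1 1 p8 0 0 1 0 0 0 1
p1 (pos 1,3,5,7,9,11,13,15): XOR of data positions = 1⊕1⊕1⊕0⊕1⊕0⊕1 = 1
p2 (pos 2,3,6,7,10,11,14,15): XOR of data positions = 1⊕1⊕1⊕0⊕1⊕0⊕1 = 1
p4 (pos 4,5,6,7,12,13,14,15): XOR of data positions = 1⊕1⊕1⊕0⊕0⊕0⊕1 = 0
p8 (pos 8,9,10,11,12,13,14,15): XOR of data positions = 0⊕0⊕1⊕0⊕0⊕0⊕1 = 0
Codeword: 111011100010001

111011100010001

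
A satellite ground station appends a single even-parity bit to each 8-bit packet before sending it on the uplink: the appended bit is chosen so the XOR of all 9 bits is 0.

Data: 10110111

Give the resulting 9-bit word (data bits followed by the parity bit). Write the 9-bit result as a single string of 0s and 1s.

XOR of the 8 data bits: 1⊕0⊕1⊕1⊕0⊕1⊕1⊕1 = 0
Parity bit = 0 (so all 9 bits XOR to 0).

101101110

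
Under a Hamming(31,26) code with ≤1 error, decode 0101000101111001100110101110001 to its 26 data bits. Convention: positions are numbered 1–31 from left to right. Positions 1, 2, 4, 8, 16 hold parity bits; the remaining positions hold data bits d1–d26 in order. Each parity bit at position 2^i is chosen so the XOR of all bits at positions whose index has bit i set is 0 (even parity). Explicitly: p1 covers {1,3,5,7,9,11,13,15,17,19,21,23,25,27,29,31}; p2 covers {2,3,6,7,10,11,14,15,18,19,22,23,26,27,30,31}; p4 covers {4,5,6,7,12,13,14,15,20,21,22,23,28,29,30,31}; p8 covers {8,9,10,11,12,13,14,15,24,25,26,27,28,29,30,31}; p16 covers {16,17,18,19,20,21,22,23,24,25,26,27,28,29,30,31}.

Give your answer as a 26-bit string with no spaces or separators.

s1 (pos 1,3,5,7,9,11,13,15,17,19,21,23,25,27,29,31): 0⊕0⊕0⊕0⊕0⊕1⊕1⊕0⊕1⊕0⊕1⊕1⊕1⊕1⊕0⊕1 = 0
s2 (pos 2,3,6,7,10,11,14,15,18,19,22,23,26,27,30,31): 1⊕0⊕0⊕0⊕1⊕1⊕0⊕0⊕0⊕0⊕0⊕1⊕1⊕1⊕0⊕1 = 1
s4 (pos 4,5,6,7,12,13,14,15,20,21,22,23,28,29,30,31): 1⊕0⊕0⊕0⊕1⊕1⊕0⊕0⊕1⊕1⊕0⊕1⊕0⊕0⊕0⊕1 = 1
s8 (pos 8,9,10,11,12,13,14,15,24,25,26,27,28,29,30,31): 1⊕0⊕1⊕1⊕1⊕1⊕0⊕0⊕0⊕1⊕1⊕1⊕0⊕0⊕0⊕1 = 1
s16 (pos 16,17,18,19,20,21,22,23,24,25,26,27,28,29,30,31): 1⊕1⊕0⊕0⊕1⊕1⊕0⊕1⊕0⊕1⊕1⊕1⊕0⊕0⊕0⊕1 = 1
Syndrome s16…s1 = 11110 → error at position 30.
Flip position 30: 0101000101111001100110101110001 → 0101000101111001100110101110011
Read data bits from positions 3,5,6,7,9,10,11,12,13,14,15,17,18,19,20,21,22,23,24,25,26,27,28,29,30,31: 00000111100100110101110011

00000111100100110101110011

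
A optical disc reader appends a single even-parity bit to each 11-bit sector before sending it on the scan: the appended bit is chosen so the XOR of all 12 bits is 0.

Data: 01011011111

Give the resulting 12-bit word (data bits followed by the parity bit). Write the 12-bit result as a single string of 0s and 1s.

XOR of the 11 data bits: 0⊕1⊕0⊕1⊕1⊕0⊕1⊕1⊕1⊕1⊕1 = 0
Parity bit = 0 (so all 12 bits XOR to 0).

010110111110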